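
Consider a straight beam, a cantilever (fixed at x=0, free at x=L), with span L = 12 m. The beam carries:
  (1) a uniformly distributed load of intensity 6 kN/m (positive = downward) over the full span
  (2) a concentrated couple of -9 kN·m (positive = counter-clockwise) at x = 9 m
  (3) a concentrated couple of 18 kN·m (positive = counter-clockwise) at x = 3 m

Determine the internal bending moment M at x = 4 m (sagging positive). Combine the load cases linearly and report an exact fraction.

M(4) = -201 kN·m

Load 1 — uniform load w=6 kN/m over full span:
  M_1 = -w(L-x)²/2 = -6·(12-4)²/2 = -192 kN·m
Load 2 — applied couple M₀=-9 kN·m at a=9 m (b=L-a=3):
  M_2 = M₀  [x≤a] = (-9) = -9 kN·m
Load 3 — applied couple M₀=18 kN·m at a=3 m (b=L-a=9):
  M_3 = 0  [x>a] = 0 kN·m
Superposition: M = Σ M_i = -201 kN·m ≈ -201.000000 kN·m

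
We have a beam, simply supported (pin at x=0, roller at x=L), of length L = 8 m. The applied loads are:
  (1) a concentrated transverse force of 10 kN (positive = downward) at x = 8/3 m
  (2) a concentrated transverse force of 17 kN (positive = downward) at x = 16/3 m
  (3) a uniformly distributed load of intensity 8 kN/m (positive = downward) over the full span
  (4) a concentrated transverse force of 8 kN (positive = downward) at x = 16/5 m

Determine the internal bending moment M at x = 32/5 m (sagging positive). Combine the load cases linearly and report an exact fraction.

M(32/5) = 5216/75 kN·m

Load 1 — point force P=10 kN at a=8/3 m (b=L-a=16/3):
  M_1 = Pa(L-x)/L  [x>a] = 10·(8/3)·(8-(32/5))/8 = 16/3 kN·m
Load 2 — point force P=17 kN at a=16/3 m (b=L-a=8/3):
  M_2 = Pa(L-x)/L  [x>a] = 17·(16/3)·(8-(32/5))/8 = 272/15 kN·m
Load 3 — uniform load w=8 kN/m over full span:
  M_3 = wx(L-x)/2 = 8·(32/5)·(8-(32/5))/2 = 1024/25 kN·m
Load 4 — point force P=8 kN at a=16/5 m (b=L-a=24/5):
  M_4 = Pa(L-x)/L  [x>a] = 8·(16/5)·(8-(32/5))/8 = 128/25 kN·m
Superposition: M = Σ M_i = 5216/75 kN·m ≈ 69.546667 kN·m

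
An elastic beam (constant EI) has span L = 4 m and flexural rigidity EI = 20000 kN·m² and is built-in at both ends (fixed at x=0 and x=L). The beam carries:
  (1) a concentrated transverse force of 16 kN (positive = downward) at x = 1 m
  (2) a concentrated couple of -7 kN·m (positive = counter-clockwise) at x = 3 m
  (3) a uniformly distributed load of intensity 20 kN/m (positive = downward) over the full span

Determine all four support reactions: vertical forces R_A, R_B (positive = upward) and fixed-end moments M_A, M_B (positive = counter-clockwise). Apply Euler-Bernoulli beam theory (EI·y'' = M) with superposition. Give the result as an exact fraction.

R_A = 1649/32 kN, M_A = 1607/48 kN·m, R_B = 1423/32 kN, M_B = -1361/48 kN·m

Load 1 — point force P=16 kN at a=1 m (b=L-a=3):
  R_A = Pb²(3a+b)/L³ = 16·3²·(3·1+3)/4³ = 27/2 kN
  M_A = Pab²/L² = 16·1·3²/4² = 9 kN·m
  R_B = Pa²(a+3b)/L³ = 16·1²·(1+3·3)/4³ = 5/2 kN
  M_B = -Pa²b/L² = -16·1²·3/4² = -3 kN·m
Load 2 — applied couple M₀=-7 kN·m at a=3 m (b=L-a=1):
  R_A = 6M₀ab/L³ = 6·(-7)·3·1/4³ = -63/32 kN
  M_A = M₀b(2a-b)/L² = (-7)·1·(2·3-1)/4² = -35/16 kN·m
  R_B = -6M₀ab/L³ = -6·(-7)·3·1/4³ = 63/32 kN
  M_B = M₀a(2b-a)/L² = (-7)·3·(2·1-3)/4² = 21/16 kN·m
Load 3 — uniform load w=20 kN/m over full span:
  R_A = wL/2 = 20·4/2 = 40 kN
  M_A = wL²/12 = 20·4²/12 = 80/3 kN·m
  R_B = wL/2 = 20·4/2 = 40 kN
  M_B = -wL²/12 = -20·4²/12 = -80/3 kN·m
Superposition: R_A = 1649/32 kN, M_A = 1607/48 kN·m, R_B = 1423/32 kN, M_B = -1361/48 kN·m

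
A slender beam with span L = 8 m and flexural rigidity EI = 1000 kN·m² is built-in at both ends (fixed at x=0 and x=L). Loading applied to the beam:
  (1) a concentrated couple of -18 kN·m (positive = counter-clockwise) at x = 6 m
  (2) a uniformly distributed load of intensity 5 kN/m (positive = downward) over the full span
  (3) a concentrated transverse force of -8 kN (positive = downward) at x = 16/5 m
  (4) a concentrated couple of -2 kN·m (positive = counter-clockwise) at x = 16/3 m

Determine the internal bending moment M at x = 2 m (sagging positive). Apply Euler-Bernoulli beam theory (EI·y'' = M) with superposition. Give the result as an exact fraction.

Load 1 — applied couple M₀=-18 kN·m at a=6 m (b=L-a=2):
  M_1 = R_Ax - M_A  [x≤a] with R_A=-81/32, M_A=-45/8 = (-81/32)·2 - (-45/8) = 9/16 kN·m
Load 2 — uniform load w=5 kN/m over full span:
  M_2 = wLx/2 - wL²/12 - wx²/2 = 5·8·2/2 - 5·8²/12 - 5·2²/2 = 10/3 kN·m
Load 3 — point force P=-8 kN at a=16/5 m (b=L-a=24/5):
  M_3 = Pb²(3a+b)x/L³ - Pab²/L²  [x≤a] = (-8)·(24/5)²·(3·(16/5)+(24/5))·2/8³ - (-8)·(16/5)·(24/5)²/8² = -144/125 kN·m
Load 4 — applied couple M₀=-2 kN·m at a=16/3 m (b=L-a=8/3):
  M_4 = R_Ax - M_A  [x≤a] with R_A=-1/3, M_A=-2/3 = (-1/3)·2 - (-2/3) = 0 kN·m
Superposition: M = Σ M_i = 16463/6000 kN·m ≈ 2.743833 kN·m

M(2) = 16463/6000 kN·m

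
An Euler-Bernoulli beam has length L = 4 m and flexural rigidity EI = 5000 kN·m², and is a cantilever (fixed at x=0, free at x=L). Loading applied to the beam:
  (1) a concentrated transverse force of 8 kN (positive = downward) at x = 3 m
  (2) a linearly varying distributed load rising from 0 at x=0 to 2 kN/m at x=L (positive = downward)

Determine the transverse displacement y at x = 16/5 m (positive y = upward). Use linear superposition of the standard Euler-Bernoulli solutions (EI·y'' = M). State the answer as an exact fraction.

Load 1 — point force P=8 kN at a=3 m (b=L-a=1):
  y_1 = -Pa²(3x-a)/(6EI)  [x>a] = -8·3²·(3·(16/5)-3)/(6·5000) = -99/6250 m
Load 2 — triangular load w₀=2 kN/m (0→w₀ over full span):
  y_2 = (w₀Lx³/12-w₀L²x²/6-w₀x⁵/(120L))/EI = (2·4·(16/5)³/12-2·4²·(16/5)²/6-2·(16/5)⁵/(120·4))/5000 = -200192/29296875 m
Superposition: y = Σ y_i = -1328509/58593750 m ≈ -0.022673 m

y(16/5) = -1328509/58593750 m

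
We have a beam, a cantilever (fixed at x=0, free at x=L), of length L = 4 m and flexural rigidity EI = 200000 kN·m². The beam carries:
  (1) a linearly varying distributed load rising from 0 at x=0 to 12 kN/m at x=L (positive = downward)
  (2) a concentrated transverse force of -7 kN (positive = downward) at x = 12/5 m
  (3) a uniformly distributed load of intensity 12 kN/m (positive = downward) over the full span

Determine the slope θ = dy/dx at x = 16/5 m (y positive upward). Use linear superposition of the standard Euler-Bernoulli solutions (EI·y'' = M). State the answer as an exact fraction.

θ(16/5) = -15769/15625000 rad

Load 1 — triangular load w₀=12 kN/m (0→w₀ over full span):
  θ_1 = (w₀Lx²/4-w₀L²x/3-w₀x⁴/(24L))/EI = (12·4·(16/5)²/4-12·4²·(16/5)/3-12·(16/5)⁴/(24·4))/200000 = -928/1953125 rad
Load 2 — point force P=-7 kN at a=12/5 m (b=L-a=8/5):
  θ_2 = -Pa²/(2EI)  [x>a] = -(-7)·(12/5)²/(2·200000) = 63/625000 rad
Load 3 — uniform load w=12 kN/m over full span:
  θ_3 = -wx(x²-3Lx+3L²)/(6EI) = -12·(16/5)·((16/5)²-3·4·(16/5)+3·4²)/(6·200000) = -248/390625 rad
Superposition: θ = Σ θ_i = -15769/15625000 rad ≈ -0.001009 rad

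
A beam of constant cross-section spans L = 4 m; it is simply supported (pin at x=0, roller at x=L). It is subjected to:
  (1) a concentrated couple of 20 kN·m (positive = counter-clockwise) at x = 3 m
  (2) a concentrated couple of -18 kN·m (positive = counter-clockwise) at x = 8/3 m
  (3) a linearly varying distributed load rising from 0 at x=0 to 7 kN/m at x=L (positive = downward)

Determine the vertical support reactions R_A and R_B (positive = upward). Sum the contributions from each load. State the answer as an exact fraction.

Load 1 — applied couple M₀=20 kN·m at a=3 m (b=L-a=1):
  R_A = M₀/L = 20/4 = 5 kN
  R_B = -M₀/L = -20/4 = -5 kN
Load 2 — applied couple M₀=-18 kN·m at a=8/3 m (b=L-a=4/3):
  R_A = M₀/L = (-18)/4 = -9/2 kN
  R_B = -M₀/L = -(-18)/4 = 9/2 kN
Load 3 — triangular load w₀=7 kN/m (0→w₀ over full span):
  R_A = w₀L/6 = 7·4/6 = 14/3 kN
  R_B = w₀L/3 = 7·4/3 = 28/3 kN
Superposition: R_A = 31/6 kN, R_B = 53/6 kN

R_A = 31/6 kN, R_B = 53/6 kN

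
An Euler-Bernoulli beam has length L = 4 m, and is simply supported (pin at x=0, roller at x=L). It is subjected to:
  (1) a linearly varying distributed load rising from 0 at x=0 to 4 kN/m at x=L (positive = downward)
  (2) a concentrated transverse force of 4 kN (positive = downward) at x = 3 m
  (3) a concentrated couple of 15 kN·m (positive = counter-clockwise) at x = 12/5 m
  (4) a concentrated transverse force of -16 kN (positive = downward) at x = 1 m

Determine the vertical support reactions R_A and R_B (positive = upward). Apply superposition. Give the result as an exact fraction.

R_A = -55/12 kN, R_B = 7/12 kN

Load 1 — triangular load w₀=4 kN/m (0→w₀ over full span):
  R_A = w₀L/6 = 4·4/6 = 8/3 kN
  R_B = w₀L/3 = 4·4/3 = 16/3 kN
Load 2 — point force P=4 kN at a=3 m (b=L-a=1):
  R_A = Pb/L = 4·1/4 = 1 kN
  R_B = Pa/L = 4·3/4 = 3 kN
Load 3 — applied couple M₀=15 kN·m at a=12/5 m (b=L-a=8/5):
  R_A = M₀/L = 15/4 kN
  R_B = -M₀/L = -15/4 kN
Load 4 — point force P=-16 kN at a=1 m (b=L-a=3):
  R_A = Pb/L = (-16)·3/4 = -12 kN
  R_B = Pa/L = (-16)·1/4 = -4 kN
Superposition: R_A = -55/12 kN, R_B = 7/12 kN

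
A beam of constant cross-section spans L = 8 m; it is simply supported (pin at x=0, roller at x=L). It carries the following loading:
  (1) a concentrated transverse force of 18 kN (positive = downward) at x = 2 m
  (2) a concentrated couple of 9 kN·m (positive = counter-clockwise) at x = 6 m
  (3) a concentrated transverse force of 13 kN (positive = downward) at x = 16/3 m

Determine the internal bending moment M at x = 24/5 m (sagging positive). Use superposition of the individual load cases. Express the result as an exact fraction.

Load 1 — point force P=18 kN at a=2 m (b=L-a=6):
  M_1 = Pa(L-x)/L  [x>a] = 18·2·(8-(24/5))/8 = 72/5 kN·m
Load 2 — applied couple M₀=9 kN·m at a=6 m (b=L-a=2):
  M_2 = M₀x/L  [x≤a] = 9·(24/5)/8 = 27/5 kN·m
Load 3 — point force P=13 kN at a=16/3 m (b=L-a=8/3):
  M_3 = Pbx/L  [x≤a] = 13·(8/3)·(24/5)/8 = 104/5 kN·m
Superposition: M = Σ M_i = 203/5 kN·m ≈ 40.600000 kN·m

M(24/5) = 203/5 kN·m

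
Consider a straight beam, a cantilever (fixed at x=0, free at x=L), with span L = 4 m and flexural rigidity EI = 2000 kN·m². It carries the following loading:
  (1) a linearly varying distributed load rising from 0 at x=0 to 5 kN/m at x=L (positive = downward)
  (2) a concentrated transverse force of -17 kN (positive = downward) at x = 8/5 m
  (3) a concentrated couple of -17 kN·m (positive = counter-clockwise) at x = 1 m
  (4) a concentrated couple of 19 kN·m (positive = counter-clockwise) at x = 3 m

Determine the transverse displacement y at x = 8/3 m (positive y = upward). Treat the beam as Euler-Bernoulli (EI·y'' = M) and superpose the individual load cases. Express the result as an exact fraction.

Load 1 — triangular load w₀=5 kN/m (0→w₀ over full span):
  y_1 = (w₀Lx³/12-w₀L²x²/6-w₀x⁵/(120L))/EI = (5·4·(8/3)³/12-5·4²·(8/3)²/6-5·(8/3)⁵/(120·4))/2000 = -2944/91125 m
Load 2 — point force P=-17 kN at a=8/5 m (b=L-a=12/5):
  y_2 = -Pa²(3x-a)/(6EI)  [x>a] = -(-17)·(8/5)²·(3·(8/3)-(8/5))/(6·2000) = 1088/46875 m
Load 3 — applied couple M₀=-17 kN·m at a=1 m (b=L-a=3):
  y_3 = M₀a(2x-a)/(2EI)  [x>a] = (-17)·1·(2·(8/3)-1)/(2·2000) = -221/12000 m
Load 4 — applied couple M₀=19 kN·m at a=3 m (b=L-a=1):
  y_4 = M₀x²/(2EI)  [x≤a] = 19·(8/3)²/(2·2000) = 38/1125 m
Superposition: y = Σ y_i = 2283413/364500000 m ≈ 0.006265 m

y(8/3) = 2283413/364500000 m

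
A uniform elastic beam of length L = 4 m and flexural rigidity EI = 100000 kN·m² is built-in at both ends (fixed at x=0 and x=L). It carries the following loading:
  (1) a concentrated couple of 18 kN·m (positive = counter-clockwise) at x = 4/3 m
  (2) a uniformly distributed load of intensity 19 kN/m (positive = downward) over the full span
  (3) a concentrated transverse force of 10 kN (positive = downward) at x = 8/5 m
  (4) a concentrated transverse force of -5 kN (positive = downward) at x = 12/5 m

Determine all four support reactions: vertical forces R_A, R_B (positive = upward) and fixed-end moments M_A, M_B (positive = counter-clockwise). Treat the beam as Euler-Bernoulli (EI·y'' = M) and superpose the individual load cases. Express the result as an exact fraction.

R_A = 1218/25 kN, M_A = 2188/75 kN·m, R_B = 807/25 kN, M_B = -1522/75 kN·m

Load 1 — applied couple M₀=18 kN·m at a=4/3 m (b=L-a=8/3):
  R_A = 6M₀ab/L³ = 6·18·(4/3)·(8/3)/4³ = 6 kN
  M_A = M₀b(2a-b)/L² = 18·(8/3)·(2·(4/3)-(8/3))/4² = 0 kN·m
  R_B = -6M₀ab/L³ = -6·18·(4/3)·(8/3)/4³ = -6 kN
  M_B = M₀a(2b-a)/L² = 18·(4/3)·(2·(8/3)-(4/3))/4² = 6 kN·m
Load 2 — uniform load w=19 kN/m over full span:
  R_A = wL/2 = 19·4/2 = 38 kN
  M_A = wL²/12 = 19·4²/12 = 76/3 kN·m
  R_B = wL/2 = 19·4/2 = 38 kN
  M_B = -wL²/12 = -19·4²/12 = -76/3 kN·m
Load 3 — point force P=10 kN at a=8/5 m (b=L-a=12/5):
  R_A = Pb²(3a+b)/L³ = 10·(12/5)²·(3·(8/5)+(12/5))/4³ = 162/25 kN
  M_A = Pab²/L² = 10·(8/5)·(12/5)²/4² = 144/25 kN·m
  R_B = Pa²(a+3b)/L³ = 10·(8/5)²·((8/5)+3·(12/5))/4³ = 88/25 kN
  M_B = -Pa²b/L² = -10·(8/5)²·(12/5)/4² = -96/25 kN·m
Load 4 — point force P=-5 kN at a=12/5 m (b=L-a=8/5):
  R_A = Pb²(3a+b)/L³ = (-5)·(8/5)²·(3·(12/5)+(8/5))/4³ = -44/25 kN
  M_A = Pab²/L² = (-5)·(12/5)·(8/5)²/4² = -48/25 kN·m
  R_B = Pa²(a+3b)/L³ = (-5)·(12/5)²·((12/5)+3·(8/5))/4³ = -81/25 kN
  M_B = -Pa²b/L² = -(-5)·(12/5)²·(8/5)/4² = 72/25 kN·m
Superposition: R_A = 1218/25 kN, M_A = 2188/75 kN·m, R_B = 807/25 kN, M_B = -1522/75 kN·m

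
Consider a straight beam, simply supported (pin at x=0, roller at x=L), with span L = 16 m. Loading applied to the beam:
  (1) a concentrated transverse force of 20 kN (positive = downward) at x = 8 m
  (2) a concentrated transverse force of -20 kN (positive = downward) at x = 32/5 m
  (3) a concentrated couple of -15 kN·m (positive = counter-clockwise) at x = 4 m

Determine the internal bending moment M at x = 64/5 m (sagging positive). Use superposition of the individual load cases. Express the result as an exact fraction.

M(64/5) = 47/5 kN·m

Load 1 — point force P=20 kN at a=8 m (b=L-a=8):
  M_1 = Pa(L-x)/L  [x>a] = 20·8·(16-(64/5))/16 = 32 kN·m
Load 2 — point force P=-20 kN at a=32/5 m (b=L-a=48/5):
  M_2 = Pa(L-x)/L  [x>a] = (-20)·(32/5)·(16-(64/5))/16 = -128/5 kN·m
Load 3 — applied couple M₀=-15 kN·m at a=4 m (b=L-a=12):
  M_3 = M₀x/L - M₀  [x>a] = (-15)·(64/5)/16 - (-15) = 3 kN·m
Superposition: M = Σ M_i = 47/5 kN·m ≈ 9.400000 kN·m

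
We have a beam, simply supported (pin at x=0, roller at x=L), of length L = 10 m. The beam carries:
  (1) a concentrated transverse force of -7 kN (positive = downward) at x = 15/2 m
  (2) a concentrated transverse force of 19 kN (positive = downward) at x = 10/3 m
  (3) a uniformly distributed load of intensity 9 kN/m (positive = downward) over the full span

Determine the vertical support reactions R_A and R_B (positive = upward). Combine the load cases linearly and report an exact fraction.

R_A = 671/12 kN, R_B = 553/12 kN

Load 1 — point force P=-7 kN at a=15/2 m (b=L-a=5/2):
  R_A = Pb/L = (-7)·(5/2)/10 = -7/4 kN
  R_B = Pa/L = (-7)·(15/2)/10 = -21/4 kN
Load 2 — point force P=19 kN at a=10/3 m (b=L-a=20/3):
  R_A = Pb/L = 19·(20/3)/10 = 38/3 kN
  R_B = Pa/L = 19·(10/3)/10 = 19/3 kN
Load 3 — uniform load w=9 kN/m over full span:
  R_A = wL/2 = 9·10/2 = 45 kN
  R_B = wL/2 = 9·10/2 = 45 kN
Superposition: R_A = 671/12 kN, R_B = 553/12 kN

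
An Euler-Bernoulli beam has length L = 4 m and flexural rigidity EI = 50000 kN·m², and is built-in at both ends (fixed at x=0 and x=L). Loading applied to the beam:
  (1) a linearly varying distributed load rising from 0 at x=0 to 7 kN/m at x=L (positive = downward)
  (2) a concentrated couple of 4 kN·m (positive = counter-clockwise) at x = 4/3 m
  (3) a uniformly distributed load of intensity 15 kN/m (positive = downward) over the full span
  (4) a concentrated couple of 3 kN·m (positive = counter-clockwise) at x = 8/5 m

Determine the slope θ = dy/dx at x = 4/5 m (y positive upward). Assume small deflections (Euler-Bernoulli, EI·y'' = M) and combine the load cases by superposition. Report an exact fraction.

θ(4/5) = -4157/23437500 rad

Load 1 — triangular load w₀=7 kN/m (0→w₀ over full span):
  θ_1 = -w₀(2x(L-x)(L-2x)(x+2L)+x²(L-x)²)/(120LEI) = -7·(2·(4/5)·(4-(4/5))·(4-2·(4/5))·((4/5)+2·4)+(4/5)²·(4-(4/5))²)/(120·4·50000) = -196/5859375 rad
Load 2 — applied couple M₀=4 kN·m at a=4/3 m (b=L-a=8/3):
  θ_2 = (R_Ax²/2 - M_Ax)/EI  [x≤a] with R_A=4/3, M_A=0 = ((4/3)·(4/5)²/2 - 0·(4/5))/50000 = 2/234375 rad
Load 3 — uniform load w=15 kN/m over full span:
  θ_3 = -wx(L-x)(L-2x)/(12EI) = -15·(4/5)·(4-(4/5))·(4-2·(4/5))/(12·50000) = -12/78125 rad
Load 4 — applied couple M₀=3 kN·m at a=8/5 m (b=L-a=12/5):
  θ_4 = (R_Ax²/2 - M_Ax)/EI  [x≤a] with R_A=27/25, M_A=9/25 = ((27/25)·(4/5)²/2 - (9/25)·(4/5))/50000 = 9/7812500 rad
Superposition: θ = Σ θ_i = -4157/23437500 rad ≈ -0.000177 rad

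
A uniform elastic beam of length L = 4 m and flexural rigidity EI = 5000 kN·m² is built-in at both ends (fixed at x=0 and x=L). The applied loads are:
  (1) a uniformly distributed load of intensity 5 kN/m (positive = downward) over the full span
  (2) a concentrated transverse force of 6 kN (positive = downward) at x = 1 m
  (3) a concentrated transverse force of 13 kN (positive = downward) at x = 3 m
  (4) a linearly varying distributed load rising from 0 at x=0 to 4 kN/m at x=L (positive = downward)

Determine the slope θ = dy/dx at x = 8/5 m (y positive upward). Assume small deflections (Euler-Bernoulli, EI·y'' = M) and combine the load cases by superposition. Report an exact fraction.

Load 1 — uniform load w=5 kN/m over full span:
  θ_1 = -wx(L-x)(L-2x)/(12EI) = -5·(8/5)·(4-(8/5))·(4-2·(8/5))/(12·5000) = -4/15625 rad
Load 2 — point force P=6 kN at a=1 m (b=L-a=3):
  θ_2 = Pa²(L-x)(2bL-(3b+a)(L-x))/(2L³EI)  [x>a] = 6·1²·(4-(8/5))·(2·3·4-(3·3+1)·(4-(8/5)))/(2·4³·5000) = 0 rad
Load 3 — point force P=13 kN at a=3 m (b=L-a=1):
  θ_3 = -Pb²x(2aL-(3a+b)x)/(2L³EI)  [x≤a] = -13·1²·(8/5)·(2·3·4-(3·3+1)·(8/5))/(2·4³·5000) = -13/50000 rad
Load 4 — triangular load w₀=4 kN/m (0→w₀ over full span):
  θ_4 = -w₀(2x(L-x)(L-2x)(x+2L)+x²(L-x)²)/(120LEI) = -4·(2·(8/5)·(4-(8/5))·(4-2·(8/5))·((8/5)+2·4)+(8/5)²·(4-(8/5))²)/(120·4·5000) = -48/390625 rad
Superposition: θ = Σ θ_i = -3993/6250000 rad ≈ -0.000639 rad

θ(8/5) = -3993/6250000 rad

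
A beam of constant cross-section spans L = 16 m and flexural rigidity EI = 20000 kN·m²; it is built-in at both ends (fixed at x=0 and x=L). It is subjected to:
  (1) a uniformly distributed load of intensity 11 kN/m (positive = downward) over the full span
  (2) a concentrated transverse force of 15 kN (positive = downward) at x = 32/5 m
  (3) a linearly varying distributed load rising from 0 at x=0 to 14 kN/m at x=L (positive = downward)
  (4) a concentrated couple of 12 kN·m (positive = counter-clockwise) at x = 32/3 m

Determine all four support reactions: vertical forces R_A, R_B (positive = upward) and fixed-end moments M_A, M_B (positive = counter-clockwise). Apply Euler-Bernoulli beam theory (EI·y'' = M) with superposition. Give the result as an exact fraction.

Load 1 — uniform load w=11 kN/m over full span:
  R_A = wL/2 = 11·16/2 = 88 kN
  M_A = wL²/12 = 11·16²/12 = 704/3 kN·m
  R_B = wL/2 = 11·16/2 = 88 kN
  M_B = -wL²/12 = -11·16²/12 = -704/3 kN·m
Load 2 — point force P=15 kN at a=32/5 m (b=L-a=48/5):
  R_A = Pb²(3a+b)/L³ = 15·(48/5)²·(3·(32/5)+(48/5))/16³ = 243/25 kN
  M_A = Pab²/L² = 15·(32/5)·(48/5)²/16² = 864/25 kN·m
  R_B = Pa²(a+3b)/L³ = 15·(32/5)²·((32/5)+3·(48/5))/16³ = 132/25 kN
  M_B = -Pa²b/L² = -15·(32/5)²·(48/5)/16² = -576/25 kN·m
Load 3 — triangular load w₀=14 kN/m (0→w₀ over full span):
  R_A = 3w₀L/20 = 3·14·16/20 = 168/5 kN
  M_A = w₀L²/30 = 14·16²/30 = 1792/15 kN·m
  R_B = 7w₀L/20 = 7·14·16/20 = 392/5 kN
  M_B = -w₀L²/20 = -14·16²/20 = -896/5 kN·m
Load 4 — applied couple M₀=12 kN·m at a=32/3 m (b=L-a=16/3):
  R_A = 6M₀ab/L³ = 6·12·(32/3)·(16/3)/16³ = 1 kN
  M_A = M₀b(2a-b)/L² = 12·(16/3)·(2·(32/3)-(16/3))/16² = 4 kN·m
  R_B = -6M₀ab/L³ = -6·12·(32/3)·(16/3)/16³ = -1 kN
  M_B = M₀a(2b-a)/L² = 12·(32/3)·(2·(16/3)-(32/3))/16² = 0 kN·m
Superposition: R_A = 3308/25 kN, M_A = 29452/75 kN·m, R_B = 4267/25 kN, M_B = -32768/75 kN·m

R_A = 3308/25 kN, M_A = 29452/75 kN·m, R_B = 4267/25 kN, M_B = -32768/75 kN·m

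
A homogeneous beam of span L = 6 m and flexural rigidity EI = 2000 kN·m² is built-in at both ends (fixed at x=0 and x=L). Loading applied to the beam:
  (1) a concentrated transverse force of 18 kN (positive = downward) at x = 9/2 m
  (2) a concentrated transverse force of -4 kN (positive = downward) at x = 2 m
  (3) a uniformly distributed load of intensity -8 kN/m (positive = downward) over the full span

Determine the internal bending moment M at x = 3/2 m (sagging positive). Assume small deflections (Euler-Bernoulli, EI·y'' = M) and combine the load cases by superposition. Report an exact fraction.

M(3/2) = -1363/288 kN·m

Load 1 — point force P=18 kN at a=9/2 m (b=L-a=3/2):
  M_1 = Pb²(3a+b)x/L³ - Pab²/L²  [x≤a] = 18·(3/2)²·(3·(9/2)+(3/2))·(3/2)/6³ - 18·(9/2)·(3/2)²/6² = -27/32 kN·m
Load 2 — point force P=-4 kN at a=2 m (b=L-a=4):
  M_2 = Pb²(3a+b)x/L³ - Pab²/L²  [x≤a] = (-4)·4²·(3·2+4)·(3/2)/6³ - (-4)·2·4²/6² = -8/9 kN·m
Load 3 — uniform load w=-8 kN/m over full span:
  M_3 = wLx/2 - wL²/12 - wx²/2 = (-8)·6·(3/2)/2 - (-8)·6²/12 - (-8)·(3/2)²/2 = -3 kN·m
Superposition: M = Σ M_i = -1363/288 kN·m ≈ -4.732639 kN·m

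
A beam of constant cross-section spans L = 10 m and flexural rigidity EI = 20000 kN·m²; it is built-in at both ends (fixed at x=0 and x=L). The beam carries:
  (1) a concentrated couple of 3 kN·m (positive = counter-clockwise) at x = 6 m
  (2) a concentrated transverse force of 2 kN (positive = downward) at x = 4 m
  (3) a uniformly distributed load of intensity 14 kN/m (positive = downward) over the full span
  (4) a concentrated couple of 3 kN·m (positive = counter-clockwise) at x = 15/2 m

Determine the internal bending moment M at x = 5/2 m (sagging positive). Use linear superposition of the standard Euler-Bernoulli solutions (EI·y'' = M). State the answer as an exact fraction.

Load 1 — applied couple M₀=3 kN·m at a=6 m (b=L-a=4):
  M_1 = R_Ax - M_A  [x≤a] with R_A=54/125, M_A=24/25 = (54/125)·(5/2) - (24/25) = 3/25 kN·m
Load 2 — point force P=2 kN at a=4 m (b=L-a=6):
  M_2 = Pb²(3a+b)x/L³ - Pab²/L²  [x≤a] = 2·6²·(3·4+6)·(5/2)/10³ - 2·4·6²/10² = 9/25 kN·m
Load 3 — uniform load w=14 kN/m over full span:
  M_3 = wLx/2 - wL²/12 - wx²/2 = 14·10·(5/2)/2 - 14·10²/12 - 14·(5/2)²/2 = 175/12 kN·m
Load 4 — applied couple M₀=3 kN·m at a=15/2 m (b=L-a=5/2):
  M_4 = R_Ax - M_A  [x≤a] with R_A=27/80, M_A=15/16 = (27/80)·(5/2) - (15/16) = -3/32 kN·m
Superposition: M = Σ M_i = 35927/2400 kN·m ≈ 14.969583 kN·m

M(5/2) = 35927/2400 kN·m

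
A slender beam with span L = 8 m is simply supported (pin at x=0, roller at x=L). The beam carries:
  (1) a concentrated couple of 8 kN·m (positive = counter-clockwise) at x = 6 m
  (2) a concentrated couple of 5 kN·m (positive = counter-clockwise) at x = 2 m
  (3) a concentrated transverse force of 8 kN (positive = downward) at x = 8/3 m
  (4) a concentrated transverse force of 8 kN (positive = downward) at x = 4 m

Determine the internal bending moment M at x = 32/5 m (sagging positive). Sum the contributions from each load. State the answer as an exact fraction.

M(32/5) = 121/15 kN·m

Load 1 — applied couple M₀=8 kN·m at a=6 m (b=L-a=2):
  M_1 = M₀x/L - M₀  [x>a] = 8·(32/5)/8 - 8 = -8/5 kN·m
Load 2 — applied couple M₀=5 kN·m at a=2 m (b=L-a=6):
  M_2 = M₀x/L - M₀  [x>a] = 5·(32/5)/8 - 5 = -1 kN·m
Load 3 — point force P=8 kN at a=8/3 m (b=L-a=16/3):
  M_3 = Pa(L-x)/L  [x>a] = 8·(8/3)·(8-(32/5))/8 = 64/15 kN·m
Load 4 — point force P=8 kN at a=4 m (b=L-a=4):
  M_4 = Pa(L-x)/L  [x>a] = 8·4·(8-(32/5))/8 = 32/5 kN·m
Superposition: M = Σ M_i = 121/15 kN·m ≈ 8.066667 kN·m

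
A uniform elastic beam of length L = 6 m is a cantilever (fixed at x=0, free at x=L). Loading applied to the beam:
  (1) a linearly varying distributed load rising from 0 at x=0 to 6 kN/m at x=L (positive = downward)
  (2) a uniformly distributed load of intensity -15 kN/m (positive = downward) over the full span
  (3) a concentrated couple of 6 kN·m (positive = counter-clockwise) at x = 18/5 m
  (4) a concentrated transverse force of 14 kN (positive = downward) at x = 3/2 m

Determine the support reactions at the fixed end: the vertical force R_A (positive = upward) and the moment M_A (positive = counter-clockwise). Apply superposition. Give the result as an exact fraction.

Load 1 — triangular load w₀=6 kN/m (0→w₀ over full span):
  R_A = w₀L/2 = 6·6/2 = 18 kN
  M_A = w₀L²/3 = 6·6²/3 = 72 kN·m
Load 2 — uniform load w=-15 kN/m over full span:
  R_A = wL = (-15)·6 = -90 kN
  M_A = wL²/2 = (-15)·6²/2 = -270 kN·m
Load 3 — applied couple M₀=6 kN·m at a=18/5 m (b=L-a=12/5):
  R_A = 0 kN
  M_A = -M₀ = -6 kN·m
Load 4 — point force P=14 kN at a=3/2 m (b=L-a=9/2):
  R_A = P = 14 kN
  M_A = Pa = 14·(3/2) = 21 kN·m
Superposition: R_A = -58 kN, M_A = -183 kN·m

R_A = -58 kN, M_A = -183 kN·m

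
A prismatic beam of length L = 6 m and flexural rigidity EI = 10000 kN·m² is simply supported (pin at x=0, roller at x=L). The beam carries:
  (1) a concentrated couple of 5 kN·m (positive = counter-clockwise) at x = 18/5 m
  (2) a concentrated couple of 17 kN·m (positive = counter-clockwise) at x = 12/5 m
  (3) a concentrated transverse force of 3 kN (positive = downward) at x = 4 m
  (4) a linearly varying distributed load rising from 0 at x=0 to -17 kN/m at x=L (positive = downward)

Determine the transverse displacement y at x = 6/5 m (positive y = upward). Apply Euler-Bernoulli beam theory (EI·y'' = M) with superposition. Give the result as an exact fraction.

Load 1 — applied couple M₀=5 kN·m at a=18/5 m (b=L-a=12/5):
  y_1 = (M₀x³/(6L)+C₁x)/EI  [x≤a] with C₁=M₀(3b²-L²)/(6L)=-13/5 = (5·(6/5)³/(6·6)+(-13/5)·(6/5))/10000 = -9/31250 m
Load 2 — applied couple M₀=17 kN·m at a=12/5 m (b=L-a=18/5):
  y_2 = (M₀x³/(6L)+C₁x)/EI  [x≤a] with C₁=M₀(3b²-L²)/(6L)=34/25 = (17·(6/5)³/(6·6)+(34/25)·(6/5))/10000 = 153/625000 m
Load 3 — point force P=3 kN at a=4 m (b=L-a=2):
  y_3 = -Pbx(L²-b²-x²)/(6LEI)  [x≤a] = -3·2·(6/5)·(6²-2²-(6/5)²)/(6·6·10000) = -191/312500 m
Load 4 — triangular load w₀=-17 kN/m (0→w₀ over full span):
  y_4 = -w₀x(7L⁴-10L²x²+3x⁴)/(360LEI) = -(-17)·(6/5)·(7·6⁴-10·6²·(6/5)²+3·(6/5)⁴)/(360·6·10000) = 78948/9765625 m
Superposition: y = Σ y_i = 580459/78125000 m ≈ 0.007430 m

y(6/5) = 580459/78125000 m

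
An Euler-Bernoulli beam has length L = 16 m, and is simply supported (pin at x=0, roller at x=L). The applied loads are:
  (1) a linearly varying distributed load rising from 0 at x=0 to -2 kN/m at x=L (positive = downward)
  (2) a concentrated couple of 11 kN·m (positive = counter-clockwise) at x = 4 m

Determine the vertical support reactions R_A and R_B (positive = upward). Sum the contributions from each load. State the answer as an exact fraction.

R_A = -223/48 kN, R_B = -545/48 kN

Load 1 — triangular load w₀=-2 kN/m (0→w₀ over full span):
  R_A = w₀L/6 = (-2)·16/6 = -16/3 kN
  R_B = w₀L/3 = (-2)·16/3 = -32/3 kN
Load 2 — applied couple M₀=11 kN·m at a=4 m (b=L-a=12):
  R_A = M₀/L = 11/16 kN
  R_B = -M₀/L = -11/16 kN
Superposition: R_A = -223/48 kN, R_B = -545/48 kN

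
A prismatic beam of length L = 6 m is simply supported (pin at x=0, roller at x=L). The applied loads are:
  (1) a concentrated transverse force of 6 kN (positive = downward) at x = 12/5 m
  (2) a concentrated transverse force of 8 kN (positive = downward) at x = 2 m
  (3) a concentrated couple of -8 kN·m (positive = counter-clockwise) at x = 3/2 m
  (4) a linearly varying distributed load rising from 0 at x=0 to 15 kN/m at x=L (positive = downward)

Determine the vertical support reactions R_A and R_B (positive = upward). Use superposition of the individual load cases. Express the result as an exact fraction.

R_A = 113/5 kN, R_B = 182/5 kN

Load 1 — point force P=6 kN at a=12/5 m (b=L-a=18/5):
  R_A = Pb/L = 6·(18/5)/6 = 18/5 kN
  R_B = Pa/L = 6·(12/5)/6 = 12/5 kN
Load 2 — point force P=8 kN at a=2 m (b=L-a=4):
  R_A = Pb/L = 8·4/6 = 16/3 kN
  R_B = Pa/L = 8·2/6 = 8/3 kN
Load 3 — applied couple M₀=-8 kN·m at a=3/2 m (b=L-a=9/2):
  R_A = M₀/L = (-8)/6 = -4/3 kN
  R_B = -M₀/L = -(-8)/6 = 4/3 kN
Load 4 — triangular load w₀=15 kN/m (0→w₀ over full span):
  R_A = w₀L/6 = 15·6/6 = 15 kN
  R_B = w₀L/3 = 15·6/3 = 30 kN
Superposition: R_A = 113/5 kN, R_B = 182/5 kN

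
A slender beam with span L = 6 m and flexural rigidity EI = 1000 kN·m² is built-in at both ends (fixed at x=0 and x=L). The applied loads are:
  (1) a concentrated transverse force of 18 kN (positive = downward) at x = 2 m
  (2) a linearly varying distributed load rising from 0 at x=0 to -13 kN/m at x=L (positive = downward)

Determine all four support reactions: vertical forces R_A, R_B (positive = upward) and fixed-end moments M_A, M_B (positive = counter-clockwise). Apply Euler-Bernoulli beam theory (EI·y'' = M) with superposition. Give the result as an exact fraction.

Load 1 — point force P=18 kN at a=2 m (b=L-a=4):
  R_A = Pb²(3a+b)/L³ = 18·4²·(3·2+4)/6³ = 40/3 kN
  M_A = Pab²/L² = 18·2·4²/6² = 16 kN·m
  R_B = Pa²(a+3b)/L³ = 18·2²·(2+3·4)/6³ = 14/3 kN
  M_B = -Pa²b/L² = -18·2²·4/6² = -8 kN·m
Load 2 — triangular load w₀=-13 kN/m (0→w₀ over full span):
  R_A = 3w₀L/20 = 3·(-13)·6/20 = -117/10 kN
  M_A = w₀L²/30 = (-13)·6²/30 = -78/5 kN·m
  R_B = 7w₀L/20 = 7·(-13)·6/20 = -273/10 kN
  M_B = -w₀L²/20 = -(-13)·6²/20 = 117/5 kN·m
Superposition: R_A = 49/30 kN, M_A = 2/5 kN·m, R_B = -679/30 kN, M_B = 77/5 kN·m

R_A = 49/30 kN, M_A = 2/5 kN·m, R_B = -679/30 kN, M_B = 77/5 kN·m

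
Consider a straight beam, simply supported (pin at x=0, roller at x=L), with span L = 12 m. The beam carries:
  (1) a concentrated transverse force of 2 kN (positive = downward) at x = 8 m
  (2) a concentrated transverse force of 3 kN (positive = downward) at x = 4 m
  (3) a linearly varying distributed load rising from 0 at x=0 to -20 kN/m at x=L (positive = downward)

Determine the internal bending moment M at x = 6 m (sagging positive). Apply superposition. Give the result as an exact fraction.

M(6) = -170 kN·m

Load 1 — point force P=2 kN at a=8 m (b=L-a=4):
  M_1 = Pbx/L  [x≤a] = 2·4·6/12 = 4 kN·m
Load 2 — point force P=3 kN at a=4 m (b=L-a=8):
  M_2 = Pa(L-x)/L  [x>a] = 3·4·(12-6)/12 = 6 kN·m
Load 3 — triangular load w₀=-20 kN/m (0→w₀ over full span):
  M_3 = w₀Lx/6 - w₀x³/(6L) = (-20)·12·6/6 - (-20)·6³/(6·12) = -180 kN·m
Superposition: M = Σ M_i = -170 kN·m ≈ -170.000000 kN·m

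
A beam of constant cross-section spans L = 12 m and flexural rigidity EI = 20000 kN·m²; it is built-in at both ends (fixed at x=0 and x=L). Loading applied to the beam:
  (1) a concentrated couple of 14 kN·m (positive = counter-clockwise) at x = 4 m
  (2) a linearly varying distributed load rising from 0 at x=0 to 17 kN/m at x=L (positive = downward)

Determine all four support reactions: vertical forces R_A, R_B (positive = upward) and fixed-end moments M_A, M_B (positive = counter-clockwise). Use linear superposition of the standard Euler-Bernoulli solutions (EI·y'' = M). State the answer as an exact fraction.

R_A = 1447/45 kN, M_A = 408/5 kN·m, R_B = 3143/45 kN, M_B = -1766/15 kN·m

Load 1 — applied couple M₀=14 kN·m at a=4 m (b=L-a=8):
  R_A = 6M₀ab/L³ = 6·14·4·8/12³ = 14/9 kN
  M_A = M₀b(2a-b)/L² = 14·8·(2·4-8)/12² = 0 kN·m
  R_B = -6M₀ab/L³ = -6·14·4·8/12³ = -14/9 kN
  M_B = M₀a(2b-a)/L² = 14·4·(2·8-4)/12² = 14/3 kN·m
Load 2 — triangular load w₀=17 kN/m (0→w₀ over full span):
  R_A = 3w₀L/20 = 3·17·12/20 = 153/5 kN
  M_A = w₀L²/30 = 17·12²/30 = 408/5 kN·m
  R_B = 7w₀L/20 = 7·17·12/20 = 357/5 kN
  M_B = -w₀L²/20 = -17·12²/20 = -612/5 kN·m
Superposition: R_A = 1447/45 kN, M_A = 408/5 kN·m, R_B = 3143/45 kN, M_B = -1766/15 kN·m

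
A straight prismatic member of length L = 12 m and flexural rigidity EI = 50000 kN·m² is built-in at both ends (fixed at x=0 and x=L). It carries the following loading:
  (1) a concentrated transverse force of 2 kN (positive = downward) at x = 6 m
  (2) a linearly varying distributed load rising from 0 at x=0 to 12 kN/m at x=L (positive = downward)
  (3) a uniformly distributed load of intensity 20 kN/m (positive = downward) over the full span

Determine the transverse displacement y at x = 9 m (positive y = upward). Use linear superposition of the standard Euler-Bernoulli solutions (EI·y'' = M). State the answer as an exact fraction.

Load 1 — point force P=2 kN at a=6 m (b=L-a=6):
  y_1 = -Pa²(L-x)²(3bL-(3b+a)(L-x))/(6L³EI)  [x>a] = -2·6²·(12-9)²·(3·6·12-(3·6+6)·(12-9))/(6·12³·50000) = -9/50000 m
Load 2 — triangular load w₀=12 kN/m (0→w₀ over full span):
  y_2 = -w₀x²(L-x)²(x+2L)/(120LEI) = -12·9²·(12-9)²·(9+2·12)/(120·12·50000) = -8019/2000000 m
Load 3 — uniform load w=20 kN/m over full span:
  y_3 = -wx²(L-x)²/(24EI) = -20·9²·(12-9)²/(24·50000) = -243/20000 m
Superposition: y = Σ y_i = -32679/2000000 m ≈ -0.016339 m

y(9) = -32679/2000000 m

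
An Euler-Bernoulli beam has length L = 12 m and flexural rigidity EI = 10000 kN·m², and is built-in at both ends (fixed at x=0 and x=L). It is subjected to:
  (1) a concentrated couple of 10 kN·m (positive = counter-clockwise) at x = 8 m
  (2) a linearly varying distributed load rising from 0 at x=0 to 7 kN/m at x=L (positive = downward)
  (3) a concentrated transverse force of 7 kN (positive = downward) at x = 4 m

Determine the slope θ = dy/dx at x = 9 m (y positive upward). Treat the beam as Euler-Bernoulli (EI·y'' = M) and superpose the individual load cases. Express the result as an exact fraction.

Load 1 — applied couple M₀=10 kN·m at a=8 m (b=L-a=4):
  θ_1 = (R_Ax²/2 - M_Ax - M₀(x-a))/EI  [x>a] with R_A=10/9, M_A=10/3 = ((10/9)·9²/2 - (10/3)·9 - 10·(9-8))/10000 = 1/2000 rad
Load 2 — triangular load w₀=7 kN/m (0→w₀ over full span):
  θ_2 = -w₀(2x(L-x)(L-2x)(x+2L)+x²(L-x)²)/(120LEI) = -7·(2·9·(12-9)·(12-2·9)·(9+2·12)+9²·(12-9)²)/(120·12·10000) = 7749/1600000 rad
Load 3 — point force P=7 kN at a=4 m (b=L-a=8):
  θ_3 = Pa²(L-x)(2bL-(3b+a)(L-x))/(2L³EI)  [x>a] = 7·4²·(12-9)·(2·8·12-(3·8+4)·(12-9))/(2·12³·10000) = 21/20000 rad
Superposition: θ = Σ θ_i = 10229/1600000 rad ≈ 0.006393 rad

θ(9) = 10229/1600000 rad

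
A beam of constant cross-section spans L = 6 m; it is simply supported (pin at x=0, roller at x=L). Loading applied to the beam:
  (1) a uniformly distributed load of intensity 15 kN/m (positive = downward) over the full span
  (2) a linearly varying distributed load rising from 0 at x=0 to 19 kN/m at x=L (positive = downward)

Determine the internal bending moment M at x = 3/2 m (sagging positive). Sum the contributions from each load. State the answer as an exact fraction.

M(3/2) = 2475/32 kN·m

Load 1 — uniform load w=15 kN/m over full span:
  M_1 = wx(L-x)/2 = 15·(3/2)·(6-(3/2))/2 = 405/8 kN·m
Load 2 — triangular load w₀=19 kN/m (0→w₀ over full span):
  M_2 = w₀Lx/6 - w₀x³/(6L) = 19·6·(3/2)/6 - 19·(3/2)³/(6·6) = 855/32 kN·m
Superposition: M = Σ M_i = 2475/32 kN·m ≈ 77.343750 kN·m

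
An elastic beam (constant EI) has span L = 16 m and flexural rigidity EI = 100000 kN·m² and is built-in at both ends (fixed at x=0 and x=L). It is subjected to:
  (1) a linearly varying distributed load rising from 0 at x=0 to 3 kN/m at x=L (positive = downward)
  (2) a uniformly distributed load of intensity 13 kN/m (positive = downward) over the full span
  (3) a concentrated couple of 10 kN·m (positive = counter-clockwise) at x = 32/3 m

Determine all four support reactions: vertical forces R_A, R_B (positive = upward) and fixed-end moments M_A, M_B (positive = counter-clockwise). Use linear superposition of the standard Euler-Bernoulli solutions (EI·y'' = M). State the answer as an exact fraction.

Load 1 — triangular load w₀=3 kN/m (0→w₀ over full span):
  R_A = 3w₀L/20 = 3·3·16/20 = 36/5 kN
  M_A = w₀L²/30 = 3·16²/30 = 128/5 kN·m
  R_B = 7w₀L/20 = 7·3·16/20 = 84/5 kN
  M_B = -w₀L²/20 = -3·16²/20 = -192/5 kN·m
Load 2 — uniform load w=13 kN/m over full span:
  R_A = wL/2 = 13·16/2 = 104 kN
  M_A = wL²/12 = 13·16²/12 = 832/3 kN·m
  R_B = wL/2 = 13·16/2 = 104 kN
  M_B = -wL²/12 = -13·16²/12 = -832/3 kN·m
Load 3 — applied couple M₀=10 kN·m at a=32/3 m (b=L-a=16/3):
  R_A = 6M₀ab/L³ = 6·10·(32/3)·(16/3)/16³ = 5/6 kN
  M_A = M₀b(2a-b)/L² = 10·(16/3)·(2·(32/3)-(16/3))/16² = 10/3 kN·m
  R_B = -6M₀ab/L³ = -6·10·(32/3)·(16/3)/16³ = -5/6 kN
  M_B = M₀a(2b-a)/L² = 10·(32/3)·(2·(16/3)-(32/3))/16² = 0 kN·m
Superposition: R_A = 3361/30 kN, M_A = 4594/15 kN·m, R_B = 3599/30 kN, M_B = -4736/15 kN·m

R_A = 3361/30 kN, M_A = 4594/15 kN·m, R_B = 3599/30 kN, M_B = -4736/15 kN·m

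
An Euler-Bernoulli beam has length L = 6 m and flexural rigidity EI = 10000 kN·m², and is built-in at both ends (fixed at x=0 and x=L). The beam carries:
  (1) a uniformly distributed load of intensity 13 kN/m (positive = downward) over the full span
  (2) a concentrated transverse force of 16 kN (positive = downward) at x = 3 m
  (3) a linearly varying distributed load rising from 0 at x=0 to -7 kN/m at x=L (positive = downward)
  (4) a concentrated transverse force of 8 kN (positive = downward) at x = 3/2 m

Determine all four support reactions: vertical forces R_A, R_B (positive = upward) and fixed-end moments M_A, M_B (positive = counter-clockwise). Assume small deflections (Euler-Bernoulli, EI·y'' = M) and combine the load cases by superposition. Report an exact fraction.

Load 1 — uniform load w=13 kN/m over full span:
  R_A = wL/2 = 13·6/2 = 39 kN
  M_A = wL²/12 = 13·6²/12 = 39 kN·m
  R_B = wL/2 = 13·6/2 = 39 kN
  M_B = -wL²/12 = -13·6²/12 = -39 kN·m
Load 2 — point force P=16 kN at a=3 m (b=L-a=3):
  R_A = Pb²(3a+b)/L³ = 16·3²·(3·3+3)/6³ = 8 kN
  M_A = Pab²/L² = 16·3·3²/6² = 12 kN·m
  R_B = Pa²(a+3b)/L³ = 16·3²·(3+3·3)/6³ = 8 kN
  M_B = -Pa²b/L² = -16·3²·3/6² = -12 kN·m
Load 3 — triangular load w₀=-7 kN/m (0→w₀ over full span):
  R_A = 3w₀L/20 = 3·(-7)·6/20 = -63/10 kN
  M_A = w₀L²/30 = (-7)·6²/30 = -42/5 kN·m
  R_B = 7w₀L/20 = 7·(-7)·6/20 = -147/10 kN
  M_B = -w₀L²/20 = -(-7)·6²/20 = 63/5 kN·m
Load 4 — point force P=8 kN at a=3/2 m (b=L-a=9/2):
  R_A = Pb²(3a+b)/L³ = 8·(9/2)²·(3·(3/2)+(9/2))/6³ = 27/4 kN
  M_A = Pab²/L² = 8·(3/2)·(9/2)²/6² = 27/4 kN·m
  R_B = Pa²(a+3b)/L³ = 8·(3/2)²·((3/2)+3·(9/2))/6³ = 5/4 kN
  M_B = -Pa²b/L² = -8·(3/2)²·(9/2)/6² = -9/4 kN·m
Superposition: R_A = 949/20 kN, M_A = 987/20 kN·m, R_B = 671/20 kN, M_B = -813/20 kN·m

R_A = 949/20 kN, M_A = 987/20 kN·m, R_B = 671/20 kN, M_B = -813/20 kN·m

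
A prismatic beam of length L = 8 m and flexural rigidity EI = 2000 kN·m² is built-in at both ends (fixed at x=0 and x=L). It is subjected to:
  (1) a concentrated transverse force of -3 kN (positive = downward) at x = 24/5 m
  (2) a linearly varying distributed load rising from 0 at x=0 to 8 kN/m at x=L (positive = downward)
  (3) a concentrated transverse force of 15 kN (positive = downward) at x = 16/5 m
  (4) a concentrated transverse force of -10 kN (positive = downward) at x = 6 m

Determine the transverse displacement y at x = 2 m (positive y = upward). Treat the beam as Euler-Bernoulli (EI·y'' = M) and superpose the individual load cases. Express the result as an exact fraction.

y(2) = -83/4800 m

Load 1 — point force P=-3 kN at a=24/5 m (b=L-a=16/5):
  y_1 = -Pb²x²(3aL-(3a+b)x)/(6L³EI)  [x≤a] = -(-3)·(16/5)²·2²·(3·(24/5)·8-(3·(24/5)+(16/5))·2)/(6·8³·2000) = 1/625 m
Load 2 — triangular load w₀=8 kN/m (0→w₀ over full span):
  y_2 = -w₀x²(L-x)²(x+2L)/(120LEI) = -8·2²·(8-2)²·(2+2·8)/(120·8·2000) = -27/2500 m
Load 3 — point force P=15 kN at a=16/5 m (b=L-a=24/5):
  y_3 = -Pb²x²(3aL-(3a+b)x)/(6L³EI)  [x≤a] = -15·(24/5)²·2²·(3·(16/5)·8-(3·(16/5)+(24/5))·2)/(6·8³·2000) = -27/2500 m
Load 4 — point force P=-10 kN at a=6 m (b=L-a=2):
  y_4 = -Pb²x²(3aL-(3a+b)x)/(6L³EI)  [x≤a] = -(-10)·2²·2²·(3·6·8-(3·6+2)·2)/(6·8³·2000) = 13/4800 m
Superposition: y = Σ y_i = -83/4800 m ≈ -0.017292 m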